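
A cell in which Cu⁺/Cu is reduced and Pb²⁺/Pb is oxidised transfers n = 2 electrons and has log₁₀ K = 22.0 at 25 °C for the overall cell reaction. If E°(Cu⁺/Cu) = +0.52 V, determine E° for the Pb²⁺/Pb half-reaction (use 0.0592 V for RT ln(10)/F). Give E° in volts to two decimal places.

-0.13 V

E°cell = (0.0592/n)·log K = (0.0592/2)(22.0) = +0.651 V.
Since Cu⁺/Cu is the cathode and Pb²⁺/Pb the anode, E°cell = E°(Cu⁺/Cu) − E°(Pb²⁺/Pb).
So E°(Pb²⁺/Pb) = E°(Cu⁺/Cu) − E°cell = (+0.52) − (+0.651) = -0.13 V.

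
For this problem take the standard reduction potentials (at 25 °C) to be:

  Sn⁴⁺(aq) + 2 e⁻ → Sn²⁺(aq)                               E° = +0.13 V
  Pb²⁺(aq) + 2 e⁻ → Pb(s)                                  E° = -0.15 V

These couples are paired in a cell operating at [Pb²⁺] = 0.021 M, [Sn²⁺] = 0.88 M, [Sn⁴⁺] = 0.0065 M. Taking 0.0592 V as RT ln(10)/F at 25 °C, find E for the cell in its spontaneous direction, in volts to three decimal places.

+0.267 V

Sn⁴⁺/Sn²⁺ is the cathode (higher E°), Pb²⁺/Pb the anode: E°cell = +0.13 − (-0.15) = +0.28 V, n = 2.
Overall: Sn⁴⁺(aq) + Pb(s) → Sn²⁺(aq) + Pb²⁺(aq)
Q = [Sn²⁺]·[Pb²⁺] / ([Sn⁴⁺]); log Q = 0.454.
E = E° − (0.0592/n) log Q = +0.28 − (0.0592/2)(0.454) = +0.267 V.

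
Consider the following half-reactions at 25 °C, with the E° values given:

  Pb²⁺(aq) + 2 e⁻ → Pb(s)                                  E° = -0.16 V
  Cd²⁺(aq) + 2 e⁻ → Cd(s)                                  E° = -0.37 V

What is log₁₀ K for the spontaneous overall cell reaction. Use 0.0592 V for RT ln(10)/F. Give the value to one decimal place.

Cathode: Pb²⁺/Pb; anode: Cd²⁺/Cd. E°cell = +0.21 V, n = 2.
log K = nE°cell / 0.0592 = (2)(+0.21) / 0.0592 = 7.1.

7.1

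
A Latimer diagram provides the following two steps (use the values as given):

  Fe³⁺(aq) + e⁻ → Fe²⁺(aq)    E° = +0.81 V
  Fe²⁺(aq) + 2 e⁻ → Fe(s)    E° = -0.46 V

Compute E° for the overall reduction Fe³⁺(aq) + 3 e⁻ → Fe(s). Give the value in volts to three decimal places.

Standard free energies of sequential steps add: ΔG°₃ = ΔG°₁ + ΔG°₂, so n₃E°₃ = n₁E°₁ + n₂E°₂.
E°₃ = (1×+0.81 + 2×-0.46) / 3 = (-0.110) / 3 = -0.037 V.

-0.037 V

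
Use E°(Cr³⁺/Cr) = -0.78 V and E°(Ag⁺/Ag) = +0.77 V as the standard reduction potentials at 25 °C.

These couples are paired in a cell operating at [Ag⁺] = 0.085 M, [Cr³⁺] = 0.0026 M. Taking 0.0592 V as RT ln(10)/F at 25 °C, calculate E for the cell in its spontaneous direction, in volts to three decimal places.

+1.538 V

Ag⁺/Ag is the cathode (higher E°), Cr³⁺/Cr the anode: E°cell = +0.77 − (-0.78) = +1.55 V, n = 3.
Overall: 3 Ag⁺(aq) + Cr(s) → 3 Ag(s) + Cr³⁺(aq)
Q = [Cr³⁺] / ([Ag⁺]^3); log Q = 0.627.
E = E° − (0.0592/n) log Q = +1.55 − (0.0592/3)(0.627) = +1.538 V.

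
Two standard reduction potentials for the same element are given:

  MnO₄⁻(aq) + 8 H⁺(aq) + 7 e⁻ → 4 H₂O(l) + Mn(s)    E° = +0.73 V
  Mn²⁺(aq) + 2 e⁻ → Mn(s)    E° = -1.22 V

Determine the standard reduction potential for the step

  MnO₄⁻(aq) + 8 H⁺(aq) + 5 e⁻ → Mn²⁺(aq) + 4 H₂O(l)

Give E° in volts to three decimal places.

+1.510 V

Sequential free energies add, so n₃E°₃ = n₁E°₁ + n₂E°₂.
With n₃ = 7, and the known step contributing 2×(-1.22) V, the unknown satisfies 5·E° = 7×(+0.73) − 2×(-1.22) = +7.550.
E° = +7.550 / 5 = +1.510 V.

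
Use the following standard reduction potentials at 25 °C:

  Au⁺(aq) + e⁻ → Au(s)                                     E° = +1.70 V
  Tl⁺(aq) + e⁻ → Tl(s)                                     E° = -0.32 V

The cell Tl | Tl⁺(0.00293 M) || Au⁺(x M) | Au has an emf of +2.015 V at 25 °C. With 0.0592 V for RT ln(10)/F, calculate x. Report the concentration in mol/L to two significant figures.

Au⁺/Au is the cathode, Tl⁺/Tl the anode: E°cell = +2.02 V, n = 1.
Overall reaction: Au⁺(aq) + Tl(s) → Au(s) + Tl⁺(aq); Q = [Tl⁺]^1/[Au⁺]^1.
From E = E° − (0.0592/n) log Q: log Q = (E° − E)·n/0.0592 = (+2.02 − (+2.015))·1/0.0592 = 0.0845.
So 1·log[Au⁺] = 1·log(0.00293) − log Q = -2.5331 − (0.0845) = -2.6176; [Au⁺] = 10^(-2.6176) ≈ 0.0024 M.

0.0024 M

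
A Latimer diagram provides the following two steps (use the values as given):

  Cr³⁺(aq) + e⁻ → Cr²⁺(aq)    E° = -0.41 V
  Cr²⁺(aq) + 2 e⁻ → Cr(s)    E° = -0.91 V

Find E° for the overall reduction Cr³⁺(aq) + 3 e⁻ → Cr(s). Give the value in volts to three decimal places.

Standard free energies of sequential steps add: ΔG°₃ = ΔG°₁ + ΔG°₂, so n₃E°₃ = n₁E°₁ + n₂E°₂.
E°₃ = (1×-0.41 + 2×-0.91) / 3 = (-2.230) / 3 = -0.743 V.

-0.743 V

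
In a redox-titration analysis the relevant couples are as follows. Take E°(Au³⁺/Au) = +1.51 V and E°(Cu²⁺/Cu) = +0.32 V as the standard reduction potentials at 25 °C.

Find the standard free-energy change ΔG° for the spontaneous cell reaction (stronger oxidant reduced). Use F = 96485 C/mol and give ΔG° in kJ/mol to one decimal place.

-688.9 kJ/mol

Au³⁺/Au (E° = +1.51 V) is the cathode; Cu²⁺/Cu (E° = +0.32 V) is the anode, so E°cell = +1.19 V.
Balancing electrons gives n = 6 (lcm of 3 and 2).
ΔG° = −nFE° = −(6)(96485)(+1.19) = -688,903 J = -688.9 kJ/mol.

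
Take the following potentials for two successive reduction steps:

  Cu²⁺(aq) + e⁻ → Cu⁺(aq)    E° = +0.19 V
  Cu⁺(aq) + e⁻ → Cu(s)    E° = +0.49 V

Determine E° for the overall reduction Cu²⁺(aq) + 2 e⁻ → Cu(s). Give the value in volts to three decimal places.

Standard free energies of sequential steps add: ΔG°₃ = ΔG°₁ + ΔG°₂, so n₃E°₃ = n₁E°₁ + n₂E°₂.
E°₃ = (1×+0.19 + 1×+0.49) / 2 = (+0.680) / 2 = +0.340 V.

+0.340 V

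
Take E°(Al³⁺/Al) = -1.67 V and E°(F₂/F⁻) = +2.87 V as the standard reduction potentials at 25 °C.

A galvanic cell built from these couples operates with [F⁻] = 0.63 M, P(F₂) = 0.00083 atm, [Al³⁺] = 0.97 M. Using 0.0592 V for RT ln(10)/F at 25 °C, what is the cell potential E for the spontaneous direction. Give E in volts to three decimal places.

+4.461 V

F₂/F⁻ is the cathode (higher E°), Al³⁺/Al the anode: E°cell = +2.87 − (-1.67) = +4.54 V, n = 6.
Overall: 3 F₂(g) + 2 Al(s) → 6 F⁻(aq) + 2 Al³⁺(aq)
Q = [F⁻]^6·[Al³⁺]^2 / (P(F₂)^3); log Q = 8.012.
E = E° − (0.0592/n) log Q = +4.54 − (0.0592/6)(8.012) = +4.461 V.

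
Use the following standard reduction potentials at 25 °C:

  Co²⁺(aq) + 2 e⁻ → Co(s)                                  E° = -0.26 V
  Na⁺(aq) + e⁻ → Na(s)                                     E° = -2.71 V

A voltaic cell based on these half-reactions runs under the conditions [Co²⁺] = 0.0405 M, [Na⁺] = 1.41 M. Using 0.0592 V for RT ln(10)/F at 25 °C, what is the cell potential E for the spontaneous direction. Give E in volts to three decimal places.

Co²⁺/Co is the cathode (higher E°), Na⁺/Na the anode: E°cell = -0.26 − (-2.71) = +2.45 V, n = 2.
Overall: Co²⁺(aq) + 2 Na(s) → Co(s) + 2 Na⁺(aq)
Q = [Na⁺]^2 / ([Co²⁺]); log Q = 1.691.
E = E° − (0.0592/n) log Q = +2.45 − (0.0592/2)(1.691) = +2.400 V.

+2.400 V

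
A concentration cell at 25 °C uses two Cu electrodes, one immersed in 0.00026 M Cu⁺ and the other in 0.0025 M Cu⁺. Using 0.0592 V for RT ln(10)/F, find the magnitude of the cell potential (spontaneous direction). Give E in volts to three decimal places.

+0.058 V

For a concentration cell E°cell = 0. The 0.0025 M side is the cathode (reduction is favoured where [Cu⁺] is higher).
With n = 1, E = −(0.0592/1) log([Cu⁺]ₐₙ/[Cu⁺]꜀ₐₜ) = −(0.0592/1) log(0.00026/0.0025) = −(0.0592/1)(-0.983) = +0.058 V.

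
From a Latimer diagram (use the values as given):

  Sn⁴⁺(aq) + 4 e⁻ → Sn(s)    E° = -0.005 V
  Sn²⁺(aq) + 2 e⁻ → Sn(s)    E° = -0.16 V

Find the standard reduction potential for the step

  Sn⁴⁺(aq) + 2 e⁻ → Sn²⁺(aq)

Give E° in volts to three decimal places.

Sequential free energies add, so n₃E°₃ = n₁E°₁ + n₂E°₂.
With n₃ = 4, and the known step contributing 2×(-0.16) V, the unknown satisfies 2·E° = 4×(-0.005) − 2×(-0.16) = +0.300.
E° = +0.300 / 2 = +0.150 V.

+0.150 V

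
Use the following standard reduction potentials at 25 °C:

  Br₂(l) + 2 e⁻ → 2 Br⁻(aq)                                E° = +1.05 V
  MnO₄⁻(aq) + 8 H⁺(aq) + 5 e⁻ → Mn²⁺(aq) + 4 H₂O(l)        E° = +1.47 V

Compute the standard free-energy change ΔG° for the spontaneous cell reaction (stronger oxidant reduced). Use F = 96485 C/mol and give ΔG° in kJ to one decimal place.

-405.2 kJ

MnO₄⁻/Mn²⁺ (E° = +1.47 V) is the cathode; Br₂/Br⁻ (E° = +1.05 V) is the anode, so E°cell = +0.42 V.
Balancing electrons gives n = 10 (lcm of 5 and 2).
ΔG° = −nFE° = −(10)(96485)(+0.42) = -405,237 J = -405.2 kJ.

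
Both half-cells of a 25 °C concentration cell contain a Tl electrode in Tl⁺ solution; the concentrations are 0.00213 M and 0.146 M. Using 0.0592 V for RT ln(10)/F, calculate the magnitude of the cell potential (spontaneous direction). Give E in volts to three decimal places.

+0.109 V

For a concentration cell E°cell = 0. The 0.146 M side is the cathode (reduction is favoured where [Tl⁺] is higher).
With n = 1, E = −(0.0592/1) log([Tl⁺]ₐₙ/[Tl⁺]꜀ₐₜ) = −(0.0592/1) log(0.00213/0.146) = −(0.0592/1)(-1.836) = +0.109 V.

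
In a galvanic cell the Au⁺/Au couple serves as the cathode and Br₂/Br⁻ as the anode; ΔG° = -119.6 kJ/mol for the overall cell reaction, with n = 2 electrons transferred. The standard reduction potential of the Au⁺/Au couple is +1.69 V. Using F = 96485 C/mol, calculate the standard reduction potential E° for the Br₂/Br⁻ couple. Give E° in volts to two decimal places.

+1.07 V

E°cell = −ΔG°/(nF) = −(-119.6×10³)/((2)(96485)) = +0.620 V.
Since Au⁺/Au is the cathode and Br₂/Br⁻ the anode, E°cell = E°(Au⁺/Au) − E°(Br₂/Br⁻).
So E°(Br₂/Br⁻) = E°(Au⁺/Au) − E°cell = (+1.69) − (+0.620) = +1.07 V.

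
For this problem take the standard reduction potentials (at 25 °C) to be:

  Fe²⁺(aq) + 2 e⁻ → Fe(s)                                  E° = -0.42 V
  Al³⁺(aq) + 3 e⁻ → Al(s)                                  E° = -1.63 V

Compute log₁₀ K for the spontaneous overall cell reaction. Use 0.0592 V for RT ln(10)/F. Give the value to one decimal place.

122.6

Cathode: Fe²⁺/Fe; anode: Al³⁺/Al. E°cell = +1.21 V, n = 6.
log K = nE°cell / 0.0592 = (6)(+1.21) / 0.0592 = 122.6.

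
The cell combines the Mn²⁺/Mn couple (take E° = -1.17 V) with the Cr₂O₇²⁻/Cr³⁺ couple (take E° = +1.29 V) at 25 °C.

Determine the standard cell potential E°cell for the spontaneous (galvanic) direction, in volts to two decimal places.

+2.46 V

The Cr₂O₇²⁻/Cr³⁺ couple has the higher reduction potential, so it is the cathode; Mn²⁺/Mn is oxidised at the anode.
E°cell = E°(cathode) − E°(anode) = (+1.29) − (-1.17) = +2.46 V.
Since E°cell > 0, the reaction is spontaneous under standard conditions.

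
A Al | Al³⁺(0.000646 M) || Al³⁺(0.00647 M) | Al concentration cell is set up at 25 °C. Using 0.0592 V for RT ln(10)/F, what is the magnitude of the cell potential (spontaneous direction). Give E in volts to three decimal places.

+0.020 V

For a concentration cell E°cell = 0. The 0.00647 M side is the cathode (reduction is favoured where [Al³⁺] is higher).
With n = 3, E = −(0.0592/3) log([Al³⁺]ₐₙ/[Al³⁺]꜀ₐₜ) = −(0.0592/3) log(0.000646/0.00647) = −(0.0592/3)(-1.001) = +0.020 V.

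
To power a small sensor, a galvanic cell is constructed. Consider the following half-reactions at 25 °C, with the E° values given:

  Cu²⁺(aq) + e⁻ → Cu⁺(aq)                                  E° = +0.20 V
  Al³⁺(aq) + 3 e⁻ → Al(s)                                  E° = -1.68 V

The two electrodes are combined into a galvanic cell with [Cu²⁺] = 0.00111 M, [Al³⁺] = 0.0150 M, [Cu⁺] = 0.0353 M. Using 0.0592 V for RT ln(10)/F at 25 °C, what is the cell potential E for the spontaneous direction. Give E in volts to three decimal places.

+1.827 V

Cu²⁺/Cu⁺ is the cathode (higher E°), Al³⁺/Al the anode: E°cell = +0.20 − (-1.68) = +1.88 V, n = 3.
Overall: 3 Cu²⁺(aq) + Al(s) → 3 Cu⁺(aq) + Al³⁺(aq)
Q = [Cu⁺]^3·[Al³⁺] / ([Cu²⁺]^3); log Q = 2.683.
E = E° − (0.0592/n) log Q = +1.88 − (0.0592/3)(2.683) = +1.827 V.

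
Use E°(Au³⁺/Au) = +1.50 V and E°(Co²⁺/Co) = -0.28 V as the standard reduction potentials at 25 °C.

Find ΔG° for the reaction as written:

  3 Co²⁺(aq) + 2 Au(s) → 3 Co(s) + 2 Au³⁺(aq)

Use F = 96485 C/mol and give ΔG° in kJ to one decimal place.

As written, Co²⁺/Co is reduced (cathode) and Au³⁺/Au is oxidised (anode), so E°cell = (-0.28) − (+1.50) = -1.78 V.
Balancing electrons gives n = 6.
ΔG° = −nFE° = −(6)(96485)(-1.78) = 1,030,460 J = +1030.5 kJ.

+1030.5 kJ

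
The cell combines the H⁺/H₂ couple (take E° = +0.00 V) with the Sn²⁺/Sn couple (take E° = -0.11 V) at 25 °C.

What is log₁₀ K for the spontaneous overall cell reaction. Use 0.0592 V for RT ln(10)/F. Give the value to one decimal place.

3.7

Cathode: H⁺/H₂; anode: Sn²⁺/Sn. E°cell = +0.11 V, n = 2.
log K = nE°cell / 0.0592 = (2)(+0.11) / 0.0592 = 3.7.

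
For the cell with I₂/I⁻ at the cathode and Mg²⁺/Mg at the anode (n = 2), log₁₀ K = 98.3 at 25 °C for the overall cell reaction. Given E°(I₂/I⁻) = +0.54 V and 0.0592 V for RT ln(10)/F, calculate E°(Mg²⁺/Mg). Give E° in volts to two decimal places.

E°cell = (0.0592/n)·log K = (0.0592/2)(98.3) = +2.910 V.
Since I₂/I⁻ is the cathode and Mg²⁺/Mg the anode, E°cell = E°(I₂/I⁻) − E°(Mg²⁺/Mg).
So E°(Mg²⁺/Mg) = E°(I₂/I⁻) − E°cell = (+0.54) − (+2.910) = -2.37 V.

-2.37 V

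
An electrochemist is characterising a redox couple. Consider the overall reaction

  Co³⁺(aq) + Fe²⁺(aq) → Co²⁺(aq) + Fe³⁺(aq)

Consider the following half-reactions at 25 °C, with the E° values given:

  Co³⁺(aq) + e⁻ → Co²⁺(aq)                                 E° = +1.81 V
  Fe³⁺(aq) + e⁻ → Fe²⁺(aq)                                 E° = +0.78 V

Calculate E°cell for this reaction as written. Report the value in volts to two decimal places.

+1.03 V

The Co³⁺/Co²⁺ couple has the higher reduction potential, so it is the cathode; Fe³⁺/Fe²⁺ is oxidised at the anode.
E°cell = E°(cathode) − E°(anode) = (+1.81) − (+0.78) = +1.03 V.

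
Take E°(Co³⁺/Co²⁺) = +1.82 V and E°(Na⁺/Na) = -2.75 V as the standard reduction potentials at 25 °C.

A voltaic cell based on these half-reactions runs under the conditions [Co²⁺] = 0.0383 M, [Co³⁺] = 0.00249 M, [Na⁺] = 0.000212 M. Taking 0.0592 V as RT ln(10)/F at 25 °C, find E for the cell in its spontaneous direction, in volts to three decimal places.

+4.717 V

Co³⁺/Co²⁺ is the cathode (higher E°), Na⁺/Na the anode: E°cell = +1.82 − (-2.75) = +4.57 V, n = 1.
Overall: Co³⁺(aq) + Na(s) → Co²⁺(aq) + Na⁺(aq)
Q = [Co²⁺]·[Na⁺] / ([Co³⁺]); log Q = -2.487.
E = E° − (0.0592/n) log Q = +4.57 − (0.0592/1)(-2.487) = +4.717 V.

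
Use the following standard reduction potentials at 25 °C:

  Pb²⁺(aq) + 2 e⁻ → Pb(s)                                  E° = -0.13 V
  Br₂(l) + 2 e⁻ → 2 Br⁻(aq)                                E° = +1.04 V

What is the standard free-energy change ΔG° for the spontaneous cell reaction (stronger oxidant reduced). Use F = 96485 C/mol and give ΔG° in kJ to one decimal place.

Br₂/Br⁻ (E° = +1.04 V) is the cathode; Pb²⁺/Pb (E° = -0.13 V) is the anode, so E°cell = +1.17 V.
Balancing electrons gives n = 2 (lcm of 2 and 2).
ΔG° = −nFE° = −(2)(96485)(+1.17) = -225,775 J = -225.8 kJ.

-225.8 kJ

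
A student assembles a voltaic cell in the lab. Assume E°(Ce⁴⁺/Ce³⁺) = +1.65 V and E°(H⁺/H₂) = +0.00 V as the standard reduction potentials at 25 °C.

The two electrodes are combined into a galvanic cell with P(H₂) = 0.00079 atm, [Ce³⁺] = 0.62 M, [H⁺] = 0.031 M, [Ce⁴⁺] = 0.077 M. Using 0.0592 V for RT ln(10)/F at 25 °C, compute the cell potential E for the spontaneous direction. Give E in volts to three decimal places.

+1.594 V

Ce⁴⁺/Ce³⁺ is the cathode (higher E°), H⁺/H₂ the anode: E°cell = +1.65 − (+0.00) = +1.65 V, n = 2.
Overall: 2 Ce⁴⁺(aq) + H₂(g) → 2 Ce³⁺(aq) + 2 H⁺(aq)
Q = [Ce³⁺]^2·[H⁺]^2 / ([Ce⁴⁺]^2·P(H₂)); log Q = 1.897.
E = E° − (0.0592/n) log Q = +1.65 − (0.0592/2)(1.897) = +1.594 V.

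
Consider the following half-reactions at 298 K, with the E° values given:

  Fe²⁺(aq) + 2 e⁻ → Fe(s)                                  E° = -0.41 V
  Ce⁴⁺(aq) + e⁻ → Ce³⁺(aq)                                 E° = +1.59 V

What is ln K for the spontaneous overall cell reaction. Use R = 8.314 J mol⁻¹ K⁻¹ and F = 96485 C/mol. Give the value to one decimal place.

Cathode: Ce⁴⁺/Ce³⁺; anode: Fe²⁺/Fe. E°cell = (+1.59) − (-0.41) = +2.00 V, with n = 2.
ΔG° = −nFE° = −RT ln K, so ln K = nFE°/(RT) = (2)(96485)(+2.00) / ((8.314)(298)) = 155.773.

155.8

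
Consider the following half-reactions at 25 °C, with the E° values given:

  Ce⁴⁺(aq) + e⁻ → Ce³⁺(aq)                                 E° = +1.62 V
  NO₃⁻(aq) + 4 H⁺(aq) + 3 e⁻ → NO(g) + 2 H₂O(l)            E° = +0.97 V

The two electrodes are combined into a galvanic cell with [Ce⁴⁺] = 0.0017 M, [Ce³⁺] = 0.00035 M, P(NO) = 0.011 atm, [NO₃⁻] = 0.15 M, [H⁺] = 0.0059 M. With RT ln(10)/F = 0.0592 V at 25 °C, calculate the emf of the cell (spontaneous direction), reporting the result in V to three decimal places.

Ce⁴⁺/Ce³⁺ is the cathode (higher E°), NO₃⁻/NO the anode: E°cell = +1.62 − (+0.97) = +0.65 V, n = 3.
Overall: 3 Ce⁴⁺(aq) + NO(g) + 2 H₂O(l) → 3 Ce³⁺(aq) + NO₃⁻(aq) + 4 H⁺(aq)
Q = [Ce³⁺]^3·[NO₃⁻]·[H⁺]^4 / ([Ce⁴⁺]^3·P(NO)); log Q = -9.841.
E = E° − (0.0592/n) log Q = +0.65 − (0.0592/3)(-9.841) = +0.844 V.

+0.844 V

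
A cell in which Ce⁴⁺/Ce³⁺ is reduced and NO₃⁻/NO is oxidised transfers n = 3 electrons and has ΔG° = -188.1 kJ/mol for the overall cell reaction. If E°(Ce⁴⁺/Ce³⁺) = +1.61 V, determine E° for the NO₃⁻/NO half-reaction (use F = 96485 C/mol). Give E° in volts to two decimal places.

E°cell = −ΔG°/(nF) = −(-188.1×10³)/((3)(96485)) = +0.650 V.
Since Ce⁴⁺/Ce³⁺ is the cathode and NO₃⁻/NO the anode, E°cell = E°(Ce⁴⁺/Ce³⁺) − E°(NO₃⁻/NO).
So E°(NO₃⁻/NO) = E°(Ce⁴⁺/Ce³⁺) − E°cell = (+1.61) − (+0.650) = +0.96 V.

+0.96 V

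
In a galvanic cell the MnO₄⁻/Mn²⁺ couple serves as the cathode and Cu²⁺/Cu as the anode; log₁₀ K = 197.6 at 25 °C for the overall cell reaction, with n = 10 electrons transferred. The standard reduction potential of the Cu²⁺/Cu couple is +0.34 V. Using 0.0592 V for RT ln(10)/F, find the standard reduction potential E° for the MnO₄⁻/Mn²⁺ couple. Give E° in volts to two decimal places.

+1.51 V

E°cell = (0.0592/n)·log K = (0.0592/10)(197.6) = +1.170 V.
Since MnO₄⁻/Mn²⁺ is the cathode and Cu²⁺/Cu the anode, E°cell = E°(MnO₄⁻/Mn²⁺) − E°(Cu²⁺/Cu).
So E°(MnO₄⁻/Mn²⁺) = E°cell + E°(Cu²⁺/Cu) = +1.170 + (+0.34) = +1.51 V.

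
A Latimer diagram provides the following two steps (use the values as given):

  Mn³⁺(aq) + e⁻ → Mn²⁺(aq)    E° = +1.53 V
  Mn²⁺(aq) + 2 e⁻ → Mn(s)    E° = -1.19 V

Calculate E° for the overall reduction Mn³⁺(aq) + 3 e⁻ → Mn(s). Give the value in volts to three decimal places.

Since ΔG° = −nFE° is additive over sequential reductions, n₃E°₃ = n₁E°₁ + n₂E°₂.
E°₃ = (1×+1.53 + 2×-1.19) / 3 = (-0.850) / 3 = -0.283 V.

-0.283 V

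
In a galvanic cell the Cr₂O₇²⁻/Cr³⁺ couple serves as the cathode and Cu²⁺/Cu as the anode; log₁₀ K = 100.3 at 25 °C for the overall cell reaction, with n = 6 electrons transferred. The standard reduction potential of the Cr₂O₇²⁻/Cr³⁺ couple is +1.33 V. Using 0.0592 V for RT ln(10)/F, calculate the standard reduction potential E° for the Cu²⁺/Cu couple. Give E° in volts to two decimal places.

E°cell = (0.0592/n)·log K = (0.0592/6)(100.3) = +0.990 V.
Since Cr₂O₇²⁻/Cr³⁺ is the cathode and Cu²⁺/Cu the anode, E°cell = E°(Cr₂O₇²⁻/Cr³⁺) − E°(Cu²⁺/Cu).
So E°(Cu²⁺/Cu) = E°(Cr₂O₇²⁻/Cr³⁺) − E°cell = (+1.33) − (+0.990) = +0.34 V.

+0.34 V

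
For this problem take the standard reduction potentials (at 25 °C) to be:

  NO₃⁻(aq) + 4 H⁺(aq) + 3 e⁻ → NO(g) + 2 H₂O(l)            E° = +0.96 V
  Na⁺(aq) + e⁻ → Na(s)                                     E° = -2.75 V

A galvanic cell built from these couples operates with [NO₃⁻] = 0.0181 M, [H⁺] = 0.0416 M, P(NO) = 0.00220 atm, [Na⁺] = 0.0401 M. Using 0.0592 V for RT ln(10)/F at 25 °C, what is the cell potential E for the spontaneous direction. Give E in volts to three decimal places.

NO₃⁻/NO is the cathode (higher E°), Na⁺/Na the anode: E°cell = +0.96 − (-2.75) = +3.71 V, n = 3.
Overall: NO₃⁻(aq) + 4 H⁺(aq) + 3 Na(s) → NO(g) + 2 H₂O(l) + 3 Na⁺(aq)
Q = P(NO)·[Na⁺]^3 / ([NO₃⁻]·[H⁺]^4); log Q = 0.418.
E = E° − (0.0592/n) log Q = +3.71 − (0.0592/3)(0.418) = +3.702 V.

+3.702 V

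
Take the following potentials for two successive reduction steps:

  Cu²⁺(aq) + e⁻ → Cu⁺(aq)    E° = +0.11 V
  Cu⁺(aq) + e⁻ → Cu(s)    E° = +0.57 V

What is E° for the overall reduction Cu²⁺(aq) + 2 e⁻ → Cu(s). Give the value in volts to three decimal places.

Since ΔG° = −nFE° is additive over sequential reductions, n₃E°₃ = n₁E°₁ + n₂E°₂.
E°₃ = (1×+0.11 + 1×+0.57) / 2 = (+0.680) / 2 = +0.340 V.

+0.340 V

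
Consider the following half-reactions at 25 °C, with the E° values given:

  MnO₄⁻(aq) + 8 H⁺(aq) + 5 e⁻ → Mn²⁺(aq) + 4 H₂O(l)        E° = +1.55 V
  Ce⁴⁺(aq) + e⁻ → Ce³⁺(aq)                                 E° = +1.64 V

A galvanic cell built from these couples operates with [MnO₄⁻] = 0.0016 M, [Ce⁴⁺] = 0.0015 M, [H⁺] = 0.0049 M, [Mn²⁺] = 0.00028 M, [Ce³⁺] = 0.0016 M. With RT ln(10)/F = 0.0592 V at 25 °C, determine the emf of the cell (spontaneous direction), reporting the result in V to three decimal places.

+0.298 V

Ce⁴⁺/Ce³⁺ is the cathode (higher E°), MnO₄⁻/Mn²⁺ the anode: E°cell = +1.64 − (+1.55) = +0.09 V, n = 5.
Overall: 5 Ce⁴⁺(aq) + Mn²⁺(aq) + 4 H₂O(l) → 5 Ce³⁺(aq) + MnO₄⁻(aq) + 8 H⁺(aq)
Q = [Ce³⁺]^5·[MnO₄⁻]·[H⁺]^8 / ([Ce⁴⁺]^5·[Mn²⁺]); log Q = -17.581.
E = E° − (0.0592/n) log Q = +0.09 − (0.0592/5)(-17.581) = +0.298 V.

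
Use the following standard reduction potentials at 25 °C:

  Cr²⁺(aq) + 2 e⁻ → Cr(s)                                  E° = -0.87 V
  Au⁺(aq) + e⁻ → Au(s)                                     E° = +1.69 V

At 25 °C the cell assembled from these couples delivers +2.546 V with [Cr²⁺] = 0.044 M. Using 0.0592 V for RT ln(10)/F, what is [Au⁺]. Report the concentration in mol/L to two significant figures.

Au⁺/Au is the cathode, Cr²⁺/Cr the anode: E°cell = +2.56 V, n = 2.
Overall reaction: 2 Au⁺(aq) + Cr(s) → 2 Au(s) + Cr²⁺(aq); Q = [Cr²⁺]^1/[Au⁺]^2.
From E = E° − (0.0592/n) log Q: log Q = (E° − E)·n/0.0592 = (+2.56 − (+2.546))·2/0.0592 = 0.4730.
So 2·log[Au⁺] = 1·log(0.044) − log Q = -1.3565 − (0.4730) = -1.8295; log[Au⁺] = -1.8295 / 2 = -0.9147; [Au⁺] = 10^(-0.9147) ≈ 0.12 M.

0.12 M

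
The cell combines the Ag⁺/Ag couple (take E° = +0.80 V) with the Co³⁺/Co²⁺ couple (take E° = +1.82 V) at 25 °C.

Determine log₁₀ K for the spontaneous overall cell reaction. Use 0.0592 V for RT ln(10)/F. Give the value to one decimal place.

17.2

Cathode: Co³⁺/Co²⁺; anode: Ag⁺/Ag. E°cell = +1.02 V, n = 1.
log K = nE°cell / 0.0592 = (1)(+1.02) / 0.0592 = 17.2.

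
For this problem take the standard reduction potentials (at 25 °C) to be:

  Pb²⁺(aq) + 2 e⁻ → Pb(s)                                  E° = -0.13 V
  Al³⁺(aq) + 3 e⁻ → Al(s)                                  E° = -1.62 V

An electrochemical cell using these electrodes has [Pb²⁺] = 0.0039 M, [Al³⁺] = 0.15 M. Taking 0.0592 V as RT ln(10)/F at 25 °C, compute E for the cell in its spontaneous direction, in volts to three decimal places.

Pb²⁺/Pb is the cathode (higher E°), Al³⁺/Al the anode: E°cell = -0.13 − (-1.62) = +1.49 V, n = 6.
Overall: 3 Pb²⁺(aq) + 2 Al(s) → 3 Pb(s) + 2 Al³⁺(aq)
Q = [Al³⁺]^2 / ([Pb²⁺]^3); log Q = 5.579.
E = E° − (0.0592/n) log Q = +1.49 − (0.0592/6)(5.579) = +1.435 V.

+1.435 V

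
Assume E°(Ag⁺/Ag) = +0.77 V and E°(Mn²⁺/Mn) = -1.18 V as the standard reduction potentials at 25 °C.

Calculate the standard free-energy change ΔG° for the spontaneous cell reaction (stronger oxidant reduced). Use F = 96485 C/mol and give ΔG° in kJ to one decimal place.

-376.3 kJ

Ag⁺/Ag (E° = +0.77 V) is the cathode; Mn²⁺/Mn (E° = -1.18 V) is the anode, so E°cell = +1.95 V.
Balancing electrons gives n = 2 (lcm of 1 and 2).
ΔG° = −nFE° = −(2)(96485)(+1.95) = -376,292 J = -376.3 kJ.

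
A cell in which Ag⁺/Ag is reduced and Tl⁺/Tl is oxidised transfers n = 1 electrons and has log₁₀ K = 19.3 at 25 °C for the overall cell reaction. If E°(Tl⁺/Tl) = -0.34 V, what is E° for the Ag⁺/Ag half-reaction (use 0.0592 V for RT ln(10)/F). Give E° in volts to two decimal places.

+0.80 V

E°cell = (0.0592/n)·log K = (0.0592/1)(19.3) = +1.143 V.
Since Ag⁺/Ag is the cathode and Tl⁺/Tl the anode, E°cell = E°(Ag⁺/Ag) − E°(Tl⁺/Tl).
So E°(Ag⁺/Ag) = E°cell + E°(Tl⁺/Tl) = +1.143 + (-0.34) = +0.80 V.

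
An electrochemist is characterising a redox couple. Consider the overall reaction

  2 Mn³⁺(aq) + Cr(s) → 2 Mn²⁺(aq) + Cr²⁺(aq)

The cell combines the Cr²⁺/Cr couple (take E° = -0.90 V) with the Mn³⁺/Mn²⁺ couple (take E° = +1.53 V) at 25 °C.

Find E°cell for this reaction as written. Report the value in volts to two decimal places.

The Mn³⁺/Mn²⁺ couple has the higher reduction potential, so it is the cathode; Cr²⁺/Cr is oxidised at the anode.
E°cell = E°(cathode) − E°(anode) = (+1.53) − (-0.90) = +2.43 V.

+2.43 V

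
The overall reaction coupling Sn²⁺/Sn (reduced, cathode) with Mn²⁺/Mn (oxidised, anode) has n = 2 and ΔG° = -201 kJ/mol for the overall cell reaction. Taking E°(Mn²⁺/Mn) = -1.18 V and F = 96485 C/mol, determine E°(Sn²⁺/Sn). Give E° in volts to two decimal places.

-0.14 V

E°cell = −ΔG°/(nF) = −(-201×10³)/((2)(96485)) = +1.042 V.
Since Sn²⁺/Sn is the cathode and Mn²⁺/Mn the anode, E°cell = E°(Sn²⁺/Sn) − E°(Mn²⁺/Mn).
So E°(Sn²⁺/Sn) = E°cell + E°(Mn²⁺/Mn) = +1.042 + (-1.18) = -0.14 V.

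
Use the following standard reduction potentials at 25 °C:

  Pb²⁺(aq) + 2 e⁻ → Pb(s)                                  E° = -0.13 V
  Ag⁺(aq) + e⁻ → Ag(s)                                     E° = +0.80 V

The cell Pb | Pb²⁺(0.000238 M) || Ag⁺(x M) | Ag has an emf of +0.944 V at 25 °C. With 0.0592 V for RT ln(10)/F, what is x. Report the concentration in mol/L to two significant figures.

Ag⁺/Ag is the cathode, Pb²⁺/Pb the anode: E°cell = +0.93 V, n = 2.
Overall reaction: 2 Ag⁺(aq) + Pb(s) → 2 Ag(s) + Pb²⁺(aq); Q = [Pb²⁺]^1/[Ag⁺]^2.
From E = E° − (0.0592/n) log Q: log Q = (E° − E)·n/0.0592 = (+0.93 − (+0.944))·2/0.0592 = -0.4730.
So 2·log[Ag⁺] = 1·log(0.000238) − log Q = -3.6234 − (-0.4730) = -3.1504; log[Ag⁺] = -3.1504 / 2 = -1.5752; [Ag⁺] = 10^(-1.5752) ≈ 0.027 M.

0.027 M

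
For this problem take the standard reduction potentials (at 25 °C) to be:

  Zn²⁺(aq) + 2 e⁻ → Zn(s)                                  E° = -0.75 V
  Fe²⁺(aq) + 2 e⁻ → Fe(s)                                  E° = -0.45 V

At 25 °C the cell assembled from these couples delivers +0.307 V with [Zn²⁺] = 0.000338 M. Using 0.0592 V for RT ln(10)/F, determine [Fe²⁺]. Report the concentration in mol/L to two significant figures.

Fe²⁺/Fe is the cathode, Zn²⁺/Zn the anode: E°cell = +0.30 V, n = 2.
Overall reaction: Fe²⁺(aq) + Zn(s) → Fe(s) + Zn²⁺(aq); Q = [Zn²⁺]^1/[Fe²⁺]^1.
From E = E° − (0.0592/n) log Q: log Q = (E° − E)·n/0.0592 = (+0.30 − (+0.307))·2/0.0592 = -0.2365.
So 1·log[Fe²⁺] = 1·log(0.000338) − log Q = -3.4711 − (-0.2365) = -3.2346; [Fe²⁺] = 10^(-3.2346) ≈ 0.00058 M.

0.00058 M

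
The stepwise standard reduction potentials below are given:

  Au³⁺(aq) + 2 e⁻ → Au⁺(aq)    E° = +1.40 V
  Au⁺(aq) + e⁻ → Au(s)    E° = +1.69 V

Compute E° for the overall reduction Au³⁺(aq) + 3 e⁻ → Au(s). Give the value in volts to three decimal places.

+1.497 V

Standard free energies of sequential steps add: ΔG°₃ = ΔG°₁ + ΔG°₂, so n₃E°₃ = n₁E°₁ + n₂E°₂.
E°₃ = (2×+1.40 + 1×+1.69) / 3 = (+4.490) / 3 = +1.497 V.
Simply averaging or adding the two E° values would be wrong; the electron-weighted sum is required.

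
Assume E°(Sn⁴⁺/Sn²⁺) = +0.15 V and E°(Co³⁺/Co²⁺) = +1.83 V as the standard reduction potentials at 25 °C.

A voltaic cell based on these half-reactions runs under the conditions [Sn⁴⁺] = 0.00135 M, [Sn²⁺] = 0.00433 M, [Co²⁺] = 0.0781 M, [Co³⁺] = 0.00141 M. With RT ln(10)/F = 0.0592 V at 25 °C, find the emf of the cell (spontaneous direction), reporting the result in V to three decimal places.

+1.592 V

Co³⁺/Co²⁺ is the cathode (higher E°), Sn⁴⁺/Sn²⁺ the anode: E°cell = +1.83 − (+0.15) = +1.68 V, n = 2.
Overall: 2 Co³⁺(aq) + Sn²⁺(aq) → 2 Co²⁺(aq) + Sn⁴⁺(aq)
Q = [Co²⁺]^2·[Sn⁴⁺] / ([Co³⁺]^2·[Sn²⁺]); log Q = 2.981.
E = E° − (0.0592/n) log Q = +1.68 − (0.0592/2)(2.981) = +1.592 V.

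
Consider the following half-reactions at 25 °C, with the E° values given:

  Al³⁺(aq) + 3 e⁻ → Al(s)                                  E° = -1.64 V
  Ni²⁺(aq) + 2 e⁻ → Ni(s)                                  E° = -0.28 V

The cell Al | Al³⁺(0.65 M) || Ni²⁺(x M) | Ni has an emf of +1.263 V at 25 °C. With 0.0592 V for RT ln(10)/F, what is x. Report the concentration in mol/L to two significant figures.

0.00040 M

Ni²⁺/Ni is the cathode, Al³⁺/Al the anode: E°cell = +1.36 V, n = 6.
Overall reaction: 3 Ni²⁺(aq) + 2 Al(s) → 3 Ni(s) + 2 Al³⁺(aq); Q = [Al³⁺]^2/[Ni²⁺]^3.
From E = E° − (0.0592/n) log Q: log Q = (E° − E)·n/0.0592 = (+1.36 − (+1.263))·6/0.0592 = 9.8311.
So 3·log[Ni²⁺] = 2·log(0.65) − log Q = -0.3742 − (9.8311) = -10.2053; log[Ni²⁺] = -10.2053 / 3 = -3.4018; [Ni²⁺] = 10^(-3.4018) ≈ 0.00040 M.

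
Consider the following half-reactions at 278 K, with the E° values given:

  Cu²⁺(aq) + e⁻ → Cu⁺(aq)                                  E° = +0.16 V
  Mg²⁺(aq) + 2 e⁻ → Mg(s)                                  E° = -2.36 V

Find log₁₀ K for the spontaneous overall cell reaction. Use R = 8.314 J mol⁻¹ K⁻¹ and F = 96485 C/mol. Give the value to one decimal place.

Cathode: Cu²⁺/Cu⁺; anode: Mg²⁺/Mg. E°cell = (+0.16) − (-2.36) = +2.52 V, with n = 2.
ΔG° = −nFE° = −RT ln K, so ln K = nFE°/(RT) = (2)(96485)(+2.52) / ((8.314)(278)) = 210.395.
log₁₀ K = 210.395 / ln 10 = 91.4.

91.4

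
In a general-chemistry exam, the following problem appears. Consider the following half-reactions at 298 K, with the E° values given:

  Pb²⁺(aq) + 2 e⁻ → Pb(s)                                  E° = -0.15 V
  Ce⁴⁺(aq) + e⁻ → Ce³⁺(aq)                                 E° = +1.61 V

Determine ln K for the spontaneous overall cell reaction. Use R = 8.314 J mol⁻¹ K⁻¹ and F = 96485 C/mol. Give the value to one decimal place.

137.1

Cathode: Ce⁴⁺/Ce³⁺; anode: Pb²⁺/Pb. E°cell = (+1.61) − (-0.15) = +1.76 V, with n = 2.
ΔG° = −nFE° = −RT ln K, so ln K = nFE°/(RT) = (2)(96485)(+1.76) / ((8.314)(298)) = 137.081.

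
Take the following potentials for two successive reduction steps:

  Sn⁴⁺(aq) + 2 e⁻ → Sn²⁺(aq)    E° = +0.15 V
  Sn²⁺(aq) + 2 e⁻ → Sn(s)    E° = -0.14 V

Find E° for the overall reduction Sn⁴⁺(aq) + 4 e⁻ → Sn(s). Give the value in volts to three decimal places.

Standard free energies of sequential steps add: ΔG°₃ = ΔG°₁ + ΔG°₂, so n₃E°₃ = n₁E°₁ + n₂E°₂.
E°₃ = (2×+0.15 + 2×-0.14) / 4 = (+0.020) / 4 = +0.005 V.

+0.005 V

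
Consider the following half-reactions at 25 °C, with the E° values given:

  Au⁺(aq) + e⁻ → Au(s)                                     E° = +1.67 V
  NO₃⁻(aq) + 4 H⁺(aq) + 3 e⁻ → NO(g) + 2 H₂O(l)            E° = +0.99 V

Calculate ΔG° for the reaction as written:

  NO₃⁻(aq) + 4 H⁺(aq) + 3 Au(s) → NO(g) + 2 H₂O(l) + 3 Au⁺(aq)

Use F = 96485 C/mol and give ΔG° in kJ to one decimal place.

+196.8 kJ

As written, NO₃⁻/NO is reduced (cathode) and Au⁺/Au is oxidised (anode), so E°cell = (+0.99) − (+1.67) = -0.68 V.
Balancing electrons gives n = 3.
ΔG° = −nFE° = −(3)(96485)(-0.68) = 196,829 J = +196.8 kJ.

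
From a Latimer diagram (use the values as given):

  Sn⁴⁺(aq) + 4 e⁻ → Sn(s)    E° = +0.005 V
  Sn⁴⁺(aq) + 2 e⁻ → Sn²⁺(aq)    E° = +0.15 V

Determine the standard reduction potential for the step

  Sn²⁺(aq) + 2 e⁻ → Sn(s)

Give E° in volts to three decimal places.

Sequential free energies add, so n₃E°₃ = n₁E°₁ + n₂E°₂.
With n₃ = 4, and the known step contributing 2×(+0.15) V, the unknown satisfies 2·E° = 4×(+0.005) − 2×(+0.15) = -0.280.
E° = -0.280 / 2 = -0.140 V.

-0.140 V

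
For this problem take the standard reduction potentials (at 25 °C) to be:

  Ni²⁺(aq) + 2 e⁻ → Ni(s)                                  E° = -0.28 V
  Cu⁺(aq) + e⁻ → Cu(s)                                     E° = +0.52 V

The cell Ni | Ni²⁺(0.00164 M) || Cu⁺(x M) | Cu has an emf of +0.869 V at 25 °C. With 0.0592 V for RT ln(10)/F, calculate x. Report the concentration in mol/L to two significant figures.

0.59 M

Cu⁺/Cu is the cathode, Ni²⁺/Ni the anode: E°cell = +0.80 V, n = 2.
Overall reaction: 2 Cu⁺(aq) + Ni(s) → 2 Cu(s) + Ni²⁺(aq); Q = [Ni²⁺]^1/[Cu⁺]^2.
From E = E° − (0.0592/n) log Q: log Q = (E° − E)·n/0.0592 = (+0.80 − (+0.869))·2/0.0592 = -2.3311.
So 2·log[Cu⁺] = 1·log(0.00164) − log Q = -2.7852 − (-2.3311) = -0.4541; log[Cu⁺] = -0.4541 / 2 = -0.2271; [Cu⁺] = 10^(-0.2271) ≈ 0.59 M.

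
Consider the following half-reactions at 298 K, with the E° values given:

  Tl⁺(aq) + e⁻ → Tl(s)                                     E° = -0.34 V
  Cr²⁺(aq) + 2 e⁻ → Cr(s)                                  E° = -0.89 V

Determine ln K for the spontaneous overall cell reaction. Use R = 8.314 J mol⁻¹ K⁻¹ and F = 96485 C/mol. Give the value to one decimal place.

42.8

Cathode: Tl⁺/Tl; anode: Cr²⁺/Cr. E°cell = (-0.34) − (-0.89) = +0.55 V, with n = 2.
ΔG° = −nFE° = −RT ln K, so ln K = nFE°/(RT) = (2)(96485)(+0.55) / ((8.314)(298)) = 42.838.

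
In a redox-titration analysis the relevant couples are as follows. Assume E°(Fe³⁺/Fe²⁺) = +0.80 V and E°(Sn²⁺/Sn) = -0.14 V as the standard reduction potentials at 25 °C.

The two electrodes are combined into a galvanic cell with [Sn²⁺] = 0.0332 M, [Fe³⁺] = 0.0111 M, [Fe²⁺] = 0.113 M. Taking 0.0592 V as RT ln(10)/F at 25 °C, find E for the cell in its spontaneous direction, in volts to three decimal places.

+0.924 V

Fe³⁺/Fe²⁺ is the cathode (higher E°), Sn²⁺/Sn the anode: E°cell = +0.80 − (-0.14) = +0.94 V, n = 2.
Overall: 2 Fe³⁺(aq) + Sn(s) → 2 Fe²⁺(aq) + Sn²⁺(aq)
Q = [Fe²⁺]^2·[Sn²⁺] / ([Fe³⁺]^2); log Q = 0.537.
E = E° − (0.0592/n) log Q = +0.94 − (0.0592/2)(0.537) = +0.924 V.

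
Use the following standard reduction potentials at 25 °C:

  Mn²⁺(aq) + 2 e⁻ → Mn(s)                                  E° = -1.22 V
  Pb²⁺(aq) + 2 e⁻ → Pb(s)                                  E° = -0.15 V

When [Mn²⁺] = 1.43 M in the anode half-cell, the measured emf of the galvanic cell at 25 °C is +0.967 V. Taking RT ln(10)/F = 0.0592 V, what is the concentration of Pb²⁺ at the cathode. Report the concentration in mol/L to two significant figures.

0.00047 M

Pb²⁺/Pb is the cathode, Mn²⁺/Mn the anode: E°cell = +1.07 V, n = 2.
Overall reaction: Pb²⁺(aq) + Mn(s) → Pb(s) + Mn²⁺(aq); Q = [Mn²⁺]^1/[Pb²⁺]^1.
From E = E° − (0.0592/n) log Q: log Q = (E° − E)·n/0.0592 = (+1.07 − (+0.967))·2/0.0592 = 3.4797.
So 1·log[Pb²⁺] = 1·log(1.43) − log Q = 0.1553 − (3.4797) = -3.3244; [Pb²⁺] = 10^(-3.3244) ≈ 0.00047 M.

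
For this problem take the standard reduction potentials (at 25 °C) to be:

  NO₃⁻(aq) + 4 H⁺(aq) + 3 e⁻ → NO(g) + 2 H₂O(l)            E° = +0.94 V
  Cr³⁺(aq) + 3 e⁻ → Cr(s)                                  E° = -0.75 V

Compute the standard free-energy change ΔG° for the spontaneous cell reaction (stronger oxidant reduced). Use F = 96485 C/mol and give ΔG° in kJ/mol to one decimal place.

NO₃⁻/NO (E° = +0.94 V) is the cathode; Cr³⁺/Cr (E° = -0.75 V) is the anode, so E°cell = +1.69 V.
Balancing electrons gives n = 3 (lcm of 3 and 3).
ΔG° = −nFE° = −(3)(96485)(+1.69) = -489,179 J = -489.2 kJ/mol.

-489.2 kJ/mol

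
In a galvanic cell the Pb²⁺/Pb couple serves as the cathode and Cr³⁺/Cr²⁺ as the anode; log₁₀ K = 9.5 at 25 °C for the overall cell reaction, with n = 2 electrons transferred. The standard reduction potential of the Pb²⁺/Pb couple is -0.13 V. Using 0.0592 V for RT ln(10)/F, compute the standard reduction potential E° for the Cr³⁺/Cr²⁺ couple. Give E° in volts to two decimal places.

E°cell = (0.0592/n)·log K = (0.0592/2)(9.5) = +0.281 V.
Since Pb²⁺/Pb is the cathode and Cr³⁺/Cr²⁺ the anode, E°cell = E°(Pb²⁺/Pb) − E°(Cr³⁺/Cr²⁺).
So E°(Cr³⁺/Cr²⁺) = E°(Pb²⁺/Pb) − E°cell = (-0.13) − (+0.281) = -0.41 V.

-0.41 V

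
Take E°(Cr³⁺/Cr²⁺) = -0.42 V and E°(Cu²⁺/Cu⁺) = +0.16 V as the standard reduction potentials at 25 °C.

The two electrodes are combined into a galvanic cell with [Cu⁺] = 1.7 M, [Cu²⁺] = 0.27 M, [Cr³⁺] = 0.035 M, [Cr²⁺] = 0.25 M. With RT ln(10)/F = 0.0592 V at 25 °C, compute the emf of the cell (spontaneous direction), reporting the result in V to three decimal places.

+0.583 V

Cu²⁺/Cu⁺ is the cathode (higher E°), Cr³⁺/Cr²⁺ the anode: E°cell = +0.16 − (-0.42) = +0.58 V, n = 1.
Overall: Cu²⁺(aq) + Cr²⁺(aq) → Cu⁺(aq) + Cr³⁺(aq)
Q = [Cu⁺]·[Cr³⁺] / ([Cu²⁺]·[Cr²⁺]); log Q = -0.055.
E = E° − (0.0592/n) log Q = +0.58 − (0.0592/1)(-0.055) = +0.583 V.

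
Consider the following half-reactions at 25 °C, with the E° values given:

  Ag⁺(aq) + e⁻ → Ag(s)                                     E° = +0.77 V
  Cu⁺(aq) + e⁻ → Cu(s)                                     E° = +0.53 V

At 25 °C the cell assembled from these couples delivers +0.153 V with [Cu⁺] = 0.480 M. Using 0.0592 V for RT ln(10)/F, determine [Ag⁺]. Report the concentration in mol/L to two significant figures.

0.016 M

Ag⁺/Ag is the cathode, Cu⁺/Cu the anode: E°cell = +0.24 V, n = 1.
Overall reaction: Ag⁺(aq) + Cu(s) → Ag(s) + Cu⁺(aq); Q = [Cu⁺]^1/[Ag⁺]^1.
From E = E° − (0.0592/n) log Q: log Q = (E° − E)·n/0.0592 = (+0.24 − (+0.153))·1/0.0592 = 1.4696.
So 1·log[Ag⁺] = 1·log(0.48) − log Q = -0.3188 − (1.4696) = -1.7884; [Ag⁺] = 10^(-1.7884) ≈ 0.016 M.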